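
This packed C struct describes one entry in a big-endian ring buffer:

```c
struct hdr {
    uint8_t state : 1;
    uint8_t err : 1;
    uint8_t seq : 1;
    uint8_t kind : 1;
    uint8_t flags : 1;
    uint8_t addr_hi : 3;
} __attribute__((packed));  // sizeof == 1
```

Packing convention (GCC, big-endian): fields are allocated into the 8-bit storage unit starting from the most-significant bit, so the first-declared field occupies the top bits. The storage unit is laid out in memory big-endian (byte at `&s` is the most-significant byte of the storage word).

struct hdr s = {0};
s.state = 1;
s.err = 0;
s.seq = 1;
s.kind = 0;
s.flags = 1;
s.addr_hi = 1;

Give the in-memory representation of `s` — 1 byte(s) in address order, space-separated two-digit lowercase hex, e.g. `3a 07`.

state:1 = 1 → 0x1 << 7 → word 0x80
err:1 = 0 → 0x0 << 6 → word 0x80
seq:1 = 1 → 0x1 << 5 → word 0xa0
kind:1 = 0 → 0x0 << 4 → word 0xa0
flags:1 = 1 → 0x1 << 3 → word 0xa8
addr_hi:3 = 1 → 0x1 << 0 → word 0xa9
word = 0xa9 → big-endian bytes:
  [0]=0xa9

a9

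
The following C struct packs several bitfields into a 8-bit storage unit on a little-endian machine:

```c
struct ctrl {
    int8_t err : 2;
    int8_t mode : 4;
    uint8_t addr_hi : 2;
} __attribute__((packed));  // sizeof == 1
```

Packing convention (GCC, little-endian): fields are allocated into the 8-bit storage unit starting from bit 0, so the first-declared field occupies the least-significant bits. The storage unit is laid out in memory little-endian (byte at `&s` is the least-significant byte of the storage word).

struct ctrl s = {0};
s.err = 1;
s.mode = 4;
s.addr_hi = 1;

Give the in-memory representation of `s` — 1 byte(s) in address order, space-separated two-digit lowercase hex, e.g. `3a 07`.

err (2b) val=1 bits=0x1 at bit 0: 0x01
mode (4b) val=4 bits=0x4 at bit 2: 0x11
addr_hi (2b) val=1 bits=0x1 at bit 6: 0x51
word = 0x51 → little-endian bytes:
  [0]=0x51

51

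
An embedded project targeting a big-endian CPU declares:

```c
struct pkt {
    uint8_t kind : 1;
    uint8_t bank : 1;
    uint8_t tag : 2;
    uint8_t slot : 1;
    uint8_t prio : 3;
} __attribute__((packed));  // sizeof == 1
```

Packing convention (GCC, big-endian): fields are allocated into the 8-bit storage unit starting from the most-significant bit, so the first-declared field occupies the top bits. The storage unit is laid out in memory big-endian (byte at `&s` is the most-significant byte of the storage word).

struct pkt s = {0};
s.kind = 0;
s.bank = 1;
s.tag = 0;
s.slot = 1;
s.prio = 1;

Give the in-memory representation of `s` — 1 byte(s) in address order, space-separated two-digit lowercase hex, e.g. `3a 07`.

kind (1b) val=0 bits=0x0 at bit 7: 0x00
bank (1b) val=1 bits=0x1 at bit 6: 0x40
tag (2b) val=0 bits=0x0 at bit 4: 0x40
slot (1b) val=1 bits=0x1 at bit 3: 0x48
prio (3b) val=1 bits=0x1 at bit 0: 0x49
word = 0x49 → big-endian bytes:
  [0]=0x49

49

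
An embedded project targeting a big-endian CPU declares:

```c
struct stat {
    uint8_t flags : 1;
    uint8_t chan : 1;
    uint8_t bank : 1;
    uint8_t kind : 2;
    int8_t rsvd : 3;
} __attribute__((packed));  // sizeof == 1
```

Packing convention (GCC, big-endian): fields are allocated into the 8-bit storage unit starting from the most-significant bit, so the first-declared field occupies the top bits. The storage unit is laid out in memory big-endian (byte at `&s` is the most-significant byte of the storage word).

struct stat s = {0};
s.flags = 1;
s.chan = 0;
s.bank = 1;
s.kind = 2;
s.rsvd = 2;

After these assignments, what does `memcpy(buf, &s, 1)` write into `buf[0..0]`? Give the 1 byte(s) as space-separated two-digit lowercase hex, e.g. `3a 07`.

flags (1b) val=1 bits=0x1 at bit 7: 0x80
chan (1b) val=0 bits=0x0 at bit 6: 0x80
bank (1b) val=1 bits=0x1 at bit 5: 0xa0
kind (2b) val=2 bits=0x2 at bit 3: 0xb0
rsvd (3b) val=2 bits=0x2 at bit 0: 0xb2
word = 0xb2 → big-endian bytes:
  [0]=0xb2

b2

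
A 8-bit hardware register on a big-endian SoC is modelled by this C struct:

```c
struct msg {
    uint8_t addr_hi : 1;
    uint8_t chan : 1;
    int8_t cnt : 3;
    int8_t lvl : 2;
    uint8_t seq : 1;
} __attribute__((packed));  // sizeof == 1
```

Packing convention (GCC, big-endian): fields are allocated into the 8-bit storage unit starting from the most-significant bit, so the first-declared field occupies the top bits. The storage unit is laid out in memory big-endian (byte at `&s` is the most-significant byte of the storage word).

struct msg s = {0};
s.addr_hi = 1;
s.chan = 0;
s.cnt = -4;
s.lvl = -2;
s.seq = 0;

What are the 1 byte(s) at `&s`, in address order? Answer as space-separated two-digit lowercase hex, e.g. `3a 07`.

a4

[7+:1] addr_hi=1 & 0x1 = 0x1; word=0x80
[6+:1] chan=0 & 0x1 = 0x0; word=0x80
[3+:3] cnt=-4 & 0x7 = 0x4; word=0xa0
[1+:2] lvl=-2 & 0x3 = 0x2; word=0xa4
[0+:1] seq=0 & 0x1 = 0x0; word=0xa4
word = 0xa4 → big-endian bytes:
  [0]=0xa4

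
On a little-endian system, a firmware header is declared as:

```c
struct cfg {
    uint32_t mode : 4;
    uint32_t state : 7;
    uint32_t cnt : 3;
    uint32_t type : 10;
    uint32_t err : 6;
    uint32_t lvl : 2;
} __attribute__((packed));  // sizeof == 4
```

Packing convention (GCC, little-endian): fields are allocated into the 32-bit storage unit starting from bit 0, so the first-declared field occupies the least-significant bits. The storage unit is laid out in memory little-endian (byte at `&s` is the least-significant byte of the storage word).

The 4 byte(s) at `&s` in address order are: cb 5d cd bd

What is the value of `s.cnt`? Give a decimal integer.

3

[0]=0xcb [1]=0x5d [2]=0xcd [3]=0xbd (little-endian) → word 0xbdcd5dcb
mode:4 @ bit 0 → (0xbdcd5dcb>>0)&0xf = 0xb
state:7 @ bit 4 → (0xbdcd5dcb>>4)&0x7f = 0x5c
cnt:3 @ bit 11 → (0xbdcd5dcb>>11)&0x7 = 0x3  ←
type:10 @ bit 14 → (0xbdcd5dcb>>14)&0x3ff = 0x335
err:6 @ bit 24 → (0xbdcd5dcb>>24)&0x3f = 0x3d
lvl:2 @ bit 30 → (0xbdcd5dcb>>30)&0x3 = 0x2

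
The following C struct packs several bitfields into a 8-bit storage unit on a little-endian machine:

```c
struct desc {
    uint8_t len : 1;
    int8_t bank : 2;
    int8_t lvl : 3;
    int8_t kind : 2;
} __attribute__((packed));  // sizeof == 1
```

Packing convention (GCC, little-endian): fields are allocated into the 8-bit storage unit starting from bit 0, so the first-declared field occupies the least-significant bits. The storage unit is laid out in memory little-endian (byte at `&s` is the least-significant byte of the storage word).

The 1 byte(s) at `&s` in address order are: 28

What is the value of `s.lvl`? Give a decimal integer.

-3

[0]=0x28 (little-endian) → word 0x28
len [0+:1] = (word>>0) & 0x1 = 0
bank [1+:2] = (word>>1) & 0x3 = 0
lvl [3+:3] = (word>>3) & 0x7 = 5  ←
kind [6+:2] = (word>>6) & 0x3 = 0
lvl signed 3b, MSB=1: 5 - 8 = -3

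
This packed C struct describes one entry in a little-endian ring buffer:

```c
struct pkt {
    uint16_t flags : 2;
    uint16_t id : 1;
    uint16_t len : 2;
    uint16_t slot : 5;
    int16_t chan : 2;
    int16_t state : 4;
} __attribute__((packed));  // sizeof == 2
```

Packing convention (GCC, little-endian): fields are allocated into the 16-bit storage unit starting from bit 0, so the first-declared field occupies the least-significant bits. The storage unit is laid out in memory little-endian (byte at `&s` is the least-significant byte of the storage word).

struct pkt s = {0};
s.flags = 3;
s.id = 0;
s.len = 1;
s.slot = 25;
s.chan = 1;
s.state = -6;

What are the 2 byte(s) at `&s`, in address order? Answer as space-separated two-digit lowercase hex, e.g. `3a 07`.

2b a7

[0+:2] flags=3 & 0x3 = 0x3; word=0x0003
[2+:1] id=0 & 0x1 = 0x0; word=0x0003
[3+:2] len=1 & 0x3 = 0x1; word=0x000b
[5+:5] slot=25 & 0x1f = 0x19; word=0x032b
[10+:2] chan=1 & 0x3 = 0x1; word=0x072b
[12+:4] state=-6 & 0xf = 0xa; word=0xa72b
word = 0xa72b → little-endian bytes:
  [0]=0x2b  [1]=0xa7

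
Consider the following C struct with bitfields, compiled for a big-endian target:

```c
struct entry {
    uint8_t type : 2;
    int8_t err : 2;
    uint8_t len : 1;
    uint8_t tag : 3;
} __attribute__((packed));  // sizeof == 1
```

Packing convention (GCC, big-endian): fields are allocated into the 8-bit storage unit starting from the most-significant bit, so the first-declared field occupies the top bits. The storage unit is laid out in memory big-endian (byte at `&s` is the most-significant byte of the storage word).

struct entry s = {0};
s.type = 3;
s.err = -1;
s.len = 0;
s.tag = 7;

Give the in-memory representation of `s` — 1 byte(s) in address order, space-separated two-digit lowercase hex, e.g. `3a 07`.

f7

type (2b) val=3 bits=0x3 at bit 6: 0xc0
err (2b) val=-1 bits=0x3 at bit 4: 0xf0
len (1b) val=0 bits=0x0 at bit 3: 0xf0
tag (3b) val=7 bits=0x7 at bit 0: 0xf7
word = 0xf7 → big-endian bytes:
  [0]=0xf7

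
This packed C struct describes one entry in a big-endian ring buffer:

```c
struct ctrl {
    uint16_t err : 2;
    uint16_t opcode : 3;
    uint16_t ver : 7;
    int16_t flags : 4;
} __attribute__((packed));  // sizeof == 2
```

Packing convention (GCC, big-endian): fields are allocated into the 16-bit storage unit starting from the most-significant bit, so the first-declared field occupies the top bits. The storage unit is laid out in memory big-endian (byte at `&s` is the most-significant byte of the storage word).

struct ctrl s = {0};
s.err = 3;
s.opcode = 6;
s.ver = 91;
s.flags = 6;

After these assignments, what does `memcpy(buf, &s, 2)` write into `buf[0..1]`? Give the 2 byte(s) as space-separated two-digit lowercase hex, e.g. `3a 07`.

f5 b6

[14+:2] err=3 & 0x3 = 0x3; word=0xc000
[11+:3] opcode=6 & 0x7 = 0x6; word=0xf000
[4+:7] ver=91 & 0x7f = 0x5b; word=0xf5b0
[0+:4] flags=6 & 0xf = 0x6; word=0xf5b6
word = 0xf5b6 → big-endian bytes:
  [0]=0xf5  [1]=0xb6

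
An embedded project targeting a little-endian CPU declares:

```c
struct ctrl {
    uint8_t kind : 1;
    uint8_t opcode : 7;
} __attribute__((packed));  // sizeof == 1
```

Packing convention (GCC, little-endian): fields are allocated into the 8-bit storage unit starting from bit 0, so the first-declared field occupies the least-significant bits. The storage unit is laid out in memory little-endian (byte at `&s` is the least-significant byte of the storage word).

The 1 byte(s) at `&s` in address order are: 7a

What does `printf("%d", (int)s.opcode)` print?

61

[0]=0x7a (little-endian) → word 0x7a
kind [0+:1] = (word>>0) & 0x1 = 0
opcode [1+:7] = (word>>1) & 0x7f = 61  ←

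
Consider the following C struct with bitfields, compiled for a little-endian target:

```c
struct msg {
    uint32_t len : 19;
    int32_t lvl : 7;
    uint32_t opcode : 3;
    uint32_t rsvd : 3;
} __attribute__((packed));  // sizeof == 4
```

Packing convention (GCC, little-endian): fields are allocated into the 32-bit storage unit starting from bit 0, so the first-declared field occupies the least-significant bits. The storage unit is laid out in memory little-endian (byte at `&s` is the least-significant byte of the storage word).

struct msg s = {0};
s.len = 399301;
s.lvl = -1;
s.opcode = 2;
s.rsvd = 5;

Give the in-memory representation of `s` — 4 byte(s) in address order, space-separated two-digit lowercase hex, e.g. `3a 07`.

len (19b) val=399301 bits=0x617c5 at bit 0: 0x000617c5
lvl (7b) val=-1 bits=0x7f at bit 19: 0x03fe17c5
opcode (3b) val=2 bits=0x2 at bit 26: 0x0bfe17c5
rsvd (3b) val=5 bits=0x5 at bit 29: 0xabfe17c5
word = 0xabfe17c5 → little-endian bytes:
  [0]=0xc5  [1]=0x17  [2]=0xfe  [3]=0xab

c5 17 fe ab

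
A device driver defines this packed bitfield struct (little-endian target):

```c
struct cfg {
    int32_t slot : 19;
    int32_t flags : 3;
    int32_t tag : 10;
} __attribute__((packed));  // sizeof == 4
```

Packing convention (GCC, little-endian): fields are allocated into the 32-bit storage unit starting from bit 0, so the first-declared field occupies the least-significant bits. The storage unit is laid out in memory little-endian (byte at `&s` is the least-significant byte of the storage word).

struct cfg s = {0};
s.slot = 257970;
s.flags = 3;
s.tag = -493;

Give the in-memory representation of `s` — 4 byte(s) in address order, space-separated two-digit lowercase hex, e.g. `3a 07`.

b2 ef db 84

[0+:19] slot=257970 & 0x7ffff = 0x3efb2; word=0x0003efb2
[19+:3] flags=3 & 0x7 = 0x3; word=0x001befb2
[22+:10] tag=-493 & 0x3ff = 0x213; word=0x84dbefb2
word = 0x84dbefb2 → little-endian bytes:
  [0]=0xb2  [1]=0xef  [2]=0xdb  [3]=0x84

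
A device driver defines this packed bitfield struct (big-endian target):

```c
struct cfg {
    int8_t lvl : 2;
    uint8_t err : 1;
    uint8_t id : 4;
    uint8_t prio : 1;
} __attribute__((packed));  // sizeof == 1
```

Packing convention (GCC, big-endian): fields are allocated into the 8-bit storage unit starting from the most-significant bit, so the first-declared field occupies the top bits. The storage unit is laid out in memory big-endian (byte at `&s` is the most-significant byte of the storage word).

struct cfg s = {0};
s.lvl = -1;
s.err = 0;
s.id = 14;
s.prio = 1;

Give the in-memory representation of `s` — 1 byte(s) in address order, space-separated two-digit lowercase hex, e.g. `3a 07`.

[6+:2] lvl=-1 & 0x3 = 0x3; word=0xc0
[5+:1] err=0 & 0x1 = 0x0; word=0xc0
[1+:4] id=14 & 0xf = 0xe; word=0xdc
[0+:1] prio=1 & 0x1 = 0x1; word=0xdd
word = 0xdd → big-endian bytes:
  [0]=0xdd

dd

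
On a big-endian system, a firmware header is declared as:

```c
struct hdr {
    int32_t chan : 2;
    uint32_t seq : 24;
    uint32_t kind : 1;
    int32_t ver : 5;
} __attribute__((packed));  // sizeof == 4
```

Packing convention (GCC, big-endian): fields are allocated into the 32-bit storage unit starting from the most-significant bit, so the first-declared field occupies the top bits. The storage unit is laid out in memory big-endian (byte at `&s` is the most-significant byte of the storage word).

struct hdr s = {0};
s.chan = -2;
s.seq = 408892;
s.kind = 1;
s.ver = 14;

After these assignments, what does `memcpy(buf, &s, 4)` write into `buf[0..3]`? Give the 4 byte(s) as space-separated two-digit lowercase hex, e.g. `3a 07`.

[30+:2] chan=-2 & 0x3 = 0x2; word=0x80000000
[6+:24] seq=408892 & 0xffffff = 0x63d3c; word=0x818f4f00
[5+:1] kind=1 & 0x1 = 0x1; word=0x818f4f20
[0+:5] ver=14 & 0x1f = 0xe; word=0x818f4f2e
word = 0x818f4f2e → big-endian bytes:
  [0]=0x81  [1]=0x8f  [2]=0x4f  [3]=0x2e

81 8f 4f 2e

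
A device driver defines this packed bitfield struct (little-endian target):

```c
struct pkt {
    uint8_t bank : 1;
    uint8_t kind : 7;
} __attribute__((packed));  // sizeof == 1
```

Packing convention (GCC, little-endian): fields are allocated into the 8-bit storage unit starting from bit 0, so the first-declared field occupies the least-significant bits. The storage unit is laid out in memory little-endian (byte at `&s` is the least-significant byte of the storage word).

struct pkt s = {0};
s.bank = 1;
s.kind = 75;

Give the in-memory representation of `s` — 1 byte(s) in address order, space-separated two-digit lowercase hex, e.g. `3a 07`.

97

bank:1 = 1 → 0x1 << 0 → word 0x01
kind:7 = 75 → 0x4b << 1 → word 0x97
word = 0x97 → little-endian bytes:
  [0]=0x97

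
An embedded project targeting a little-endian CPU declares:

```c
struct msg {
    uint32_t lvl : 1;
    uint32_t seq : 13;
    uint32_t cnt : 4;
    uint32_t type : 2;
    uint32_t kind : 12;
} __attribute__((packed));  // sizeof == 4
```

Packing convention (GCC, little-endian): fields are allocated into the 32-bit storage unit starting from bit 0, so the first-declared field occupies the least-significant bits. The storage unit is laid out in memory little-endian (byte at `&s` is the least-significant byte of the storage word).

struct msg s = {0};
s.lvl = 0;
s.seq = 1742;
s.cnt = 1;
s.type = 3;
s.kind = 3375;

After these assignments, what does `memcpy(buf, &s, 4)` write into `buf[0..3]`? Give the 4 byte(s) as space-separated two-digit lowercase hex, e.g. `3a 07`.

lvl (1b) val=0 bits=0x0 at bit 0: 0x00000000
seq (13b) val=1742 bits=0x6ce at bit 1: 0x00000d9c
cnt (4b) val=1 bits=0x1 at bit 14: 0x00004d9c
type (2b) val=3 bits=0x3 at bit 18: 0x000c4d9c
kind (12b) val=3375 bits=0xd2f at bit 20: 0xd2fc4d9c
word = 0xd2fc4d9c → little-endian bytes:
  [0]=0x9c  [1]=0x4d  [2]=0xfc  [3]=0xd2

9c 4d fc d2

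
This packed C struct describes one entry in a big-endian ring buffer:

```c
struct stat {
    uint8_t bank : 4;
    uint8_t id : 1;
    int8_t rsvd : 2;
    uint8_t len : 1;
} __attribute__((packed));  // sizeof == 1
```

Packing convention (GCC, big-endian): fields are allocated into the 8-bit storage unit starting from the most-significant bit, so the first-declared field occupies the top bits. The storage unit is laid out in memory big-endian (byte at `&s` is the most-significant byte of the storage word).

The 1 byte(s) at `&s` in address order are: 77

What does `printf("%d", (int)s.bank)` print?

7

[0]=0x77 (big-endian) → word 0x77
bank:4 @ bit 4 → (0x77>>4)&0xf = 0x7  ←
id:1 @ bit 3 → (0x77>>3)&0x1 = 0x0
rsvd:2 @ bit 1 → (0x77>>1)&0x3 = 0x3
len:1 @ bit 0 → (0x77>>0)&0x1 = 0x1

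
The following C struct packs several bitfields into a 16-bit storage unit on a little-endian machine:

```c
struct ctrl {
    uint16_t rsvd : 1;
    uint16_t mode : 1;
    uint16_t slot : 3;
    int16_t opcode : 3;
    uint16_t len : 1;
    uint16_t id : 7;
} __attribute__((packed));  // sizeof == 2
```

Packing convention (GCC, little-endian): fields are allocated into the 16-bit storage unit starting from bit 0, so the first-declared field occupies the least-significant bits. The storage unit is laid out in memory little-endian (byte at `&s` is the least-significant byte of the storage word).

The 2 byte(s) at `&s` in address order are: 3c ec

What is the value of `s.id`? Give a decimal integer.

[0]=0x3c [1]=0xec (little-endian) → word 0xec3c
rsvd:1 @ bit 0 → (0xec3c>>0)&0x1 = 0x0
mode:1 @ bit 1 → (0xec3c>>1)&0x1 = 0x0
slot:3 @ bit 2 → (0xec3c>>2)&0x7 = 0x7
opcode:3 @ bit 5 → (0xec3c>>5)&0x7 = 0x1
len:1 @ bit 8 → (0xec3c>>8)&0x1 = 0x0
id:7 @ bit 9 → (0xec3c>>9)&0x7f = 0x76  ←

118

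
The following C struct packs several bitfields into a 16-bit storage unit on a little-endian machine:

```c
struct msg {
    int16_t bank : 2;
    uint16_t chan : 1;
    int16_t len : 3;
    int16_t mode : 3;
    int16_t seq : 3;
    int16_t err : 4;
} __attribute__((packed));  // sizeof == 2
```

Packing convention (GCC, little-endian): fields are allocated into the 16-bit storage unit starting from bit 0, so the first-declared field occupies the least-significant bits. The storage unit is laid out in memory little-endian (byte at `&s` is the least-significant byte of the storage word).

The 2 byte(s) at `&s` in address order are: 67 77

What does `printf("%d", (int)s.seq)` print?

[0]=0x67 [1]=0x77 (little-endian) → word 0x7767
bank [0+:2] = (word>>0) & 0x3 = 3
chan [2+:1] = (word>>2) & 0x1 = 1
len [3+:3] = (word>>3) & 0x7 = 4
mode [6+:3] = (word>>6) & 0x7 = 5
seq [9+:3] = (word>>9) & 0x7 = 3  ←
err [12+:4] = (word>>12) & 0xf = 7
seq signed 3b, MSB=0: value = 3

3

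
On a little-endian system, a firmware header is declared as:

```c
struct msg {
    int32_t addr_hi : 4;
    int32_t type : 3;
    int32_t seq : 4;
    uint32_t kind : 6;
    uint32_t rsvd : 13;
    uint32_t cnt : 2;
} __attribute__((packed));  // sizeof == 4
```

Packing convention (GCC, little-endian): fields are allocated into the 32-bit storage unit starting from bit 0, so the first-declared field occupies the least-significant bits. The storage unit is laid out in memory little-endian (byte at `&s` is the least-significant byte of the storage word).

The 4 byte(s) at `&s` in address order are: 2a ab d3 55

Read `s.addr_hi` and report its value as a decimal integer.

-6

[0]=0x2a [1]=0xab [2]=0xd3 [3]=0x55 (little-endian) → word 0x55d3ab2a
addr_hi [0+:4] = (word>>0) & 0xf = 10  ←
type [4+:3] = (word>>4) & 0x7 = 2
seq [7+:4] = (word>>7) & 0xf = 6
kind [11+:6] = (word>>11) & 0x3f = 53
rsvd [17+:13] = (word>>17) & 0x1fff = 2793
cnt [30+:2] = (word>>30) & 0x3 = 1
addr_hi signed 4b, MSB=1: 10 - 16 = -6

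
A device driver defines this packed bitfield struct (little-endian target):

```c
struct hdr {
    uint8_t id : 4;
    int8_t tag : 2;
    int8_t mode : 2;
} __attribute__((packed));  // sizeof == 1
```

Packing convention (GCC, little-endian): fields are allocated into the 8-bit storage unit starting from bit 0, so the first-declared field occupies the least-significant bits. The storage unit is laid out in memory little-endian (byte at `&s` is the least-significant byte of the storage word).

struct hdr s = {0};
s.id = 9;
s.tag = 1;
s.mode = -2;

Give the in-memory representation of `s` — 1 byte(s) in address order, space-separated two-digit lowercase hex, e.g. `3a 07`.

99

[0+:4] id=9 & 0xf = 0x9; word=0x09
[4+:2] tag=1 & 0x3 = 0x1; word=0x19
[6+:2] mode=-2 & 0x3 = 0x2; word=0x99
word = 0x99 → little-endian bytes:
  [0]=0x99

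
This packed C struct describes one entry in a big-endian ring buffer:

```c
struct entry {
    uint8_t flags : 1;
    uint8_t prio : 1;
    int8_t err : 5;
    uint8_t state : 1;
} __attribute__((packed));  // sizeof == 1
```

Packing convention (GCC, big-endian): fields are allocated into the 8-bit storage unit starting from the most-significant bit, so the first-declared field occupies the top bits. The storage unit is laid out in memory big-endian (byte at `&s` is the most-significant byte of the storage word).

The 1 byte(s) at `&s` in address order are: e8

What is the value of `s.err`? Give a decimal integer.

[0]=0xe8 (big-endian) → word 0xe8
flags:1 @ bit 7 → (0xe8>>7)&0x1 = 0x1
prio:1 @ bit 6 → (0xe8>>6)&0x1 = 0x1
err:5 @ bit 1 → (0xe8>>1)&0x1f = 0x14  ←
state:1 @ bit 0 → (0xe8>>0)&0x1 = 0x0
err signed 5b, MSB=1: 20 - 32 = -12

-12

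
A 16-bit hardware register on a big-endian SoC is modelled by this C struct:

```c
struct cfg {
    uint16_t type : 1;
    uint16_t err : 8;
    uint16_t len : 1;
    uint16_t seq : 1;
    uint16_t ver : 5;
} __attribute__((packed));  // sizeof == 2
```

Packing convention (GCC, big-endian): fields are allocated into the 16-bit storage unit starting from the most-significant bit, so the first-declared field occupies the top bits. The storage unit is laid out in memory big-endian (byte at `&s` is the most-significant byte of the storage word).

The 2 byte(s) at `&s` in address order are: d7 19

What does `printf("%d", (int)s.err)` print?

[0]=0xd7 [1]=0x19 (big-endian) → word 0xd719
type [15+:1] = (word>>15) & 0x1 = 1
err [7+:8] = (word>>7) & 0xff = 174  ←
len [6+:1] = (word>>6) & 0x1 = 0
seq [5+:1] = (word>>5) & 0x1 = 0
ver [0+:5] = (word>>0) & 0x1f = 25

174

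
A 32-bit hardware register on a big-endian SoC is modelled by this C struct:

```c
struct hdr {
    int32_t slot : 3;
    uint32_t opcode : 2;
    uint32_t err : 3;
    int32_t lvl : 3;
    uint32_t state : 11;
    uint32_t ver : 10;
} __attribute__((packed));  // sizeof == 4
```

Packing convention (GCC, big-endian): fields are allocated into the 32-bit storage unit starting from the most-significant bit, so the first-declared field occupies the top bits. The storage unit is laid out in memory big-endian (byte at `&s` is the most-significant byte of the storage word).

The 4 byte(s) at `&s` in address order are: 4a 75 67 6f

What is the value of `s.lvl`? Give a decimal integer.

[0]=0x4a [1]=0x75 [2]=0x67 [3]=0x6f (big-endian) → word 0x4a75676f
slot [29+:3] = (word>>29) & 0x7 = 2
opcode [27+:2] = (word>>27) & 0x3 = 1
err [24+:3] = (word>>24) & 0x7 = 2
lvl [21+:3] = (word>>21) & 0x7 = 3  ←
state [10+:11] = (word>>10) & 0x7ff = 1369
ver [0+:10] = (word>>0) & 0x3ff = 879
lvl signed 3b, MSB=0: value = 3

3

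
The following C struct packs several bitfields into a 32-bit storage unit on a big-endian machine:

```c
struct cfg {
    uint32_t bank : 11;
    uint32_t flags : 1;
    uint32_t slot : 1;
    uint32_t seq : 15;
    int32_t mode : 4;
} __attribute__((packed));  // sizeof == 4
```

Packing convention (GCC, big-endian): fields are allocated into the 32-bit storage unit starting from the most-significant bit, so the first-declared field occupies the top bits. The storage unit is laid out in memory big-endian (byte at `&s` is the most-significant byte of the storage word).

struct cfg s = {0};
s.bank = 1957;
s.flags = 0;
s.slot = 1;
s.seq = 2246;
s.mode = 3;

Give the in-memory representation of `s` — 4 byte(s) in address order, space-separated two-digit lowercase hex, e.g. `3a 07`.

f4 a8 8c 63

bank:11 = 1957 → 0x7a5 << 21 → word 0xf4a00000
flags:1 = 0 → 0x0 << 20 → word 0xf4a00000
slot:1 = 1 → 0x1 << 19 → word 0xf4a80000
seq:15 = 2246 → 0x8c6 << 4 → word 0xf4a88c60
mode:4 = 3 → 0x3 << 0 → word 0xf4a88c63
word = 0xf4a88c63 → big-endian bytes:
  [0]=0xf4  [1]=0xa8  [2]=0x8c  [3]=0x63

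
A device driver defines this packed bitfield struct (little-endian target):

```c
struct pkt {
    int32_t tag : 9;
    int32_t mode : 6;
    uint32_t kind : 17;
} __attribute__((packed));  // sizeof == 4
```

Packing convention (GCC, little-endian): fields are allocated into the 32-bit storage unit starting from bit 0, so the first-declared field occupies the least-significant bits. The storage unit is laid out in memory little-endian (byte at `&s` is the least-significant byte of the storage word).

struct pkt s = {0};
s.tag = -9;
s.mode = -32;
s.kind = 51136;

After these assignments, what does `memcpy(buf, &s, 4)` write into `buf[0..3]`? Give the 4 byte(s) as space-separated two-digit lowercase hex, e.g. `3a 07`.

f7 41 e0 63

[0+:9] tag=-9 & 0x1ff = 0x1f7; word=0x000001f7
[9+:6] mode=-32 & 0x3f = 0x20; word=0x000041f7
[15+:17] kind=51136 & 0x1ffff = 0xc7c0; word=0x63e041f7
word = 0x63e041f7 → little-endian bytes:
  [0]=0xf7  [1]=0x41  [2]=0xe0  [3]=0x63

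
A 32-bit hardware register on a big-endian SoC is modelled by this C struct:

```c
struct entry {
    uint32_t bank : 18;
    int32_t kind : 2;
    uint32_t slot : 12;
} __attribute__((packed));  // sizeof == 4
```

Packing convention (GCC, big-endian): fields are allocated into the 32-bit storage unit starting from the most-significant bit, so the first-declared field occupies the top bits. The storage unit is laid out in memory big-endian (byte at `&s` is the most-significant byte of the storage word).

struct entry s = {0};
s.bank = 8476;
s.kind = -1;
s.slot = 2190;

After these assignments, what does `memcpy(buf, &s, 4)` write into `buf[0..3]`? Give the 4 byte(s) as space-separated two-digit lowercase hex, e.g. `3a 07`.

[14+:18] bank=8476 & 0x3ffff = 0x211c; word=0x08470000
[12+:2] kind=-1 & 0x3 = 0x3; word=0x08473000
[0+:12] slot=2190 & 0xfff = 0x88e; word=0x0847388e
word = 0x0847388e → big-endian bytes:
  [0]=0x08  [1]=0x47  [2]=0x38  [3]=0x8e

08 47 38 8e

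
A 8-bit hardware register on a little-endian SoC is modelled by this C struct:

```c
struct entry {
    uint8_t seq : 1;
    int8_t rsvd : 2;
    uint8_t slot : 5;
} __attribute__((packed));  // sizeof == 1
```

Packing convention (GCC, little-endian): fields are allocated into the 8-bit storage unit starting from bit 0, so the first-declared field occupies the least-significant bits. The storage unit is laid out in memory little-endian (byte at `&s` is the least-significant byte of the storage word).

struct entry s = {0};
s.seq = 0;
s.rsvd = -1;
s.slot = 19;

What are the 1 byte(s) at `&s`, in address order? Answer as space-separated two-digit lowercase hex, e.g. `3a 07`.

[0+:1] seq=0 & 0x1 = 0x0; word=0x00
[1+:2] rsvd=-1 & 0x3 = 0x3; word=0x06
[3+:5] slot=19 & 0x1f = 0x13; word=0x9e
word = 0x9e → little-endian bytes:
  [0]=0x9e

9e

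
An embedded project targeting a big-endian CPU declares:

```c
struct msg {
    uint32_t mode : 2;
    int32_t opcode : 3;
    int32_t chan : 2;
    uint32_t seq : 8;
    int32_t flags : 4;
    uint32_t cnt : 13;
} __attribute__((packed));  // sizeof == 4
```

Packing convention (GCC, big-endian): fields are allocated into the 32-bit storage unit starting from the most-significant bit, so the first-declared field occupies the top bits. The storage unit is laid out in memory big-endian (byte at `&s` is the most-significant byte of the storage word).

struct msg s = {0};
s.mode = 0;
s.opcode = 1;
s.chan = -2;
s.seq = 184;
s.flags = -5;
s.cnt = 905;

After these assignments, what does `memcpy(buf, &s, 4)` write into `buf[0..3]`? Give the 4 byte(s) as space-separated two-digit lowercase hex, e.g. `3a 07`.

[30+:2] mode=0 & 0x3 = 0x0; word=0x00000000
[27+:3] opcode=1 & 0x7 = 0x1; word=0x08000000
[25+:2] chan=-2 & 0x3 = 0x2; word=0x0c000000
[17+:8] seq=184 & 0xff = 0xb8; word=0x0d700000
[13+:4] flags=-5 & 0xf = 0xb; word=0x0d716000
[0+:13] cnt=905 & 0x1fff = 0x389; word=0x0d716389
word = 0x0d716389 → big-endian bytes:
  [0]=0x0d  [1]=0x71  [2]=0x63  [3]=0x89

0d 71 63 89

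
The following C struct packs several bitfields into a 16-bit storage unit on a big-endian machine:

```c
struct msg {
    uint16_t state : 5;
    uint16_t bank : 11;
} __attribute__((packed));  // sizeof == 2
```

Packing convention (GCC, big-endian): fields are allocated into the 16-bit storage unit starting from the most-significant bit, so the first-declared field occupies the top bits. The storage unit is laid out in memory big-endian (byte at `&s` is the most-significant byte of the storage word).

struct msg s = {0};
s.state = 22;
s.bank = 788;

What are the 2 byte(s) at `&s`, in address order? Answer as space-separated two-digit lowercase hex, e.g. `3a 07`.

[11+:5] state=22 & 0x1f = 0x16; word=0xb000
[0+:11] bank=788 & 0x7ff = 0x314; word=0xb314
word = 0xb314 → big-endian bytes:
  [0]=0xb3  [1]=0x14

b3 14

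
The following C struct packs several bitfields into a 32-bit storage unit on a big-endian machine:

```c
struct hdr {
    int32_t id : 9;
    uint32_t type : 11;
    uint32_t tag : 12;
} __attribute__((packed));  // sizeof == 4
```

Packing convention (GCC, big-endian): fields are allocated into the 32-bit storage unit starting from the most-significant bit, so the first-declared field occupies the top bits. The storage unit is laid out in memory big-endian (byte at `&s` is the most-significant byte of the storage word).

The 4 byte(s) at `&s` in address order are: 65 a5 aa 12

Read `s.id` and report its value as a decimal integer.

[0]=0x65 [1]=0xa5 [2]=0xaa [3]=0x12 (big-endian) → word 0x65a5aa12
id [23+:9] = (word>>23) & 0x1ff = 203  ←
type [12+:11] = (word>>12) & 0x7ff = 602
tag [0+:12] = (word>>0) & 0xfff = 2578
id signed 9b, MSB=0: value = 203

203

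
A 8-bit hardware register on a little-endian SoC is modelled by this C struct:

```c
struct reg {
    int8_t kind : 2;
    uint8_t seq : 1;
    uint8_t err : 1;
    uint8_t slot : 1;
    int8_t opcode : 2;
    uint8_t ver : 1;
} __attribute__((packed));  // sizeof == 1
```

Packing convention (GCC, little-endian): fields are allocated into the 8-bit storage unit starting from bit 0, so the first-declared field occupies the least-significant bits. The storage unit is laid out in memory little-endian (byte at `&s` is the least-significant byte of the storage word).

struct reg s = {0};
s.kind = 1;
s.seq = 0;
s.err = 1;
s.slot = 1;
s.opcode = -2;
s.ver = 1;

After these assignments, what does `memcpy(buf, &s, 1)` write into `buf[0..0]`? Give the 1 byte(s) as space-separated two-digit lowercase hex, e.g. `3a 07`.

d9

[0+:2] kind=1 & 0x3 = 0x1; word=0x01
[2+:1] seq=0 & 0x1 = 0x0; word=0x01
[3+:1] err=1 & 0x1 = 0x1; word=0x09
[4+:1] slot=1 & 0x1 = 0x1; word=0x19
[5+:2] opcode=-2 & 0x3 = 0x2; word=0x59
[7+:1] ver=1 & 0x1 = 0x1; word=0xd9
word = 0xd9 → little-endian bytes:
  [0]=0xd9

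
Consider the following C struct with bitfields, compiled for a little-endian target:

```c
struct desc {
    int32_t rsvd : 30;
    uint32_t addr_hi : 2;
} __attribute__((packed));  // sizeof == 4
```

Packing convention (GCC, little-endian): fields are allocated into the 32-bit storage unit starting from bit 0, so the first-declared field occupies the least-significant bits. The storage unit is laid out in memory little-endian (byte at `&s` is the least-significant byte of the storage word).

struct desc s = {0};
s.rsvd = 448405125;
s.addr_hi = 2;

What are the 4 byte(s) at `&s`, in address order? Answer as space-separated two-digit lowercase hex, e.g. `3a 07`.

rsvd:30 = 448405125 → 0x1aba1e85 << 0 → word 0x1aba1e85
addr_hi:2 = 2 → 0x2 << 30 → word 0x9aba1e85
word = 0x9aba1e85 → little-endian bytes:
  [0]=0x85  [1]=0x1e  [2]=0xba  [3]=0x9a

85 1e ba 9a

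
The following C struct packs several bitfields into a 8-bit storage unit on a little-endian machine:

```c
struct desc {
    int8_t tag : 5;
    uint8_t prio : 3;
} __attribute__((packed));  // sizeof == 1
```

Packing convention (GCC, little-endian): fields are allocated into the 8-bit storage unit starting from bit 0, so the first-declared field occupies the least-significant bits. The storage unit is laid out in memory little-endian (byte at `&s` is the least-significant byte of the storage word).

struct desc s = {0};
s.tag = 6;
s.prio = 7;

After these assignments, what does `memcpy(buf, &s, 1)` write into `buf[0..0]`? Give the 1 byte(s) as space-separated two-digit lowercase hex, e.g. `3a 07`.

[0+:5] tag=6 & 0x1f = 0x6; word=0x06
[5+:3] prio=7 & 0x7 = 0x7; word=0xe6
word = 0xe6 → little-endian bytes:
  [0]=0xe6

e6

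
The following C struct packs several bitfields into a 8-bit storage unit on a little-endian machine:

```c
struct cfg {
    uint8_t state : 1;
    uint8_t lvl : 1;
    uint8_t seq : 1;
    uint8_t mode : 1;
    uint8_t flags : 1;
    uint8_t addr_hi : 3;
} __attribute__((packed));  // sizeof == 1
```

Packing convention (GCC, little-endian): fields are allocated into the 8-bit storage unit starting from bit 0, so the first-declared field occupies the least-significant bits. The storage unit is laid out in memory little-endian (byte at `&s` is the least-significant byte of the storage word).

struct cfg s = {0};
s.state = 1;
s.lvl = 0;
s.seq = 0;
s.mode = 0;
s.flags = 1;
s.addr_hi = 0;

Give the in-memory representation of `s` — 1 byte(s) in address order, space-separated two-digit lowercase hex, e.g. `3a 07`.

11

state:1 = 1 → 0x1 << 0 → word 0x01
lvl:1 = 0 → 0x0 << 1 → word 0x01
seq:1 = 0 → 0x0 << 2 → word 0x01
mode:1 = 0 → 0x0 << 3 → word 0x01
flags:1 = 1 → 0x1 << 4 → word 0x11
addr_hi:3 = 0 → 0x0 << 5 → word 0x11
word = 0x11 → little-endian bytes:
  [0]=0x11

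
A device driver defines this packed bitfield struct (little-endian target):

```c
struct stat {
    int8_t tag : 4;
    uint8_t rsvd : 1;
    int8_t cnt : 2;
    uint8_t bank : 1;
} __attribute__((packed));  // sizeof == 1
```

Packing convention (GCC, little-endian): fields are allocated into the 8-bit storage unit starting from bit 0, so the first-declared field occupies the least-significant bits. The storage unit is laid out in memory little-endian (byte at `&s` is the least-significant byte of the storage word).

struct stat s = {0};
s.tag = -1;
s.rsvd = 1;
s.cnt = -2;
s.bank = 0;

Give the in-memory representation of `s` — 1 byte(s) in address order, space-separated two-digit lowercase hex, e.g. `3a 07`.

[0+:4] tag=-1 & 0xf = 0xf; word=0x0f
[4+:1] rsvd=1 & 0x1 = 0x1; word=0x1f
[5+:2] cnt=-2 & 0x3 = 0x2; word=0x5f
[7+:1] bank=0 & 0x1 = 0x0; word=0x5f
word = 0x5f → little-endian bytes:
  [0]=0x5f

5f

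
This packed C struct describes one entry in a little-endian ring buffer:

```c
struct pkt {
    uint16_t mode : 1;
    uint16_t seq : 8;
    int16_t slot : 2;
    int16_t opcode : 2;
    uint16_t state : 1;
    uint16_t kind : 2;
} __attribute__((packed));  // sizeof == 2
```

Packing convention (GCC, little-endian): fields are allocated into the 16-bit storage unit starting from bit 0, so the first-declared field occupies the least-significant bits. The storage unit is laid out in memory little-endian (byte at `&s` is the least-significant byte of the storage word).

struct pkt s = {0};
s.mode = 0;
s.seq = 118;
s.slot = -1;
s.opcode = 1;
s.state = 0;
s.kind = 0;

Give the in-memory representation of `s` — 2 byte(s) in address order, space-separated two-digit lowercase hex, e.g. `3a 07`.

ec 0e

mode:1 = 0 → 0x0 << 0 → word 0x0000
seq:8 = 118 → 0x76 << 1 → word 0x00ec
slot:2 = -1 → 0x3 << 9 → word 0x06ec
opcode:2 = 1 → 0x1 << 11 → word 0x0eec
state:1 = 0 → 0x0 << 13 → word 0x0eec
kind:2 = 0 → 0x0 << 14 → word 0x0eec
word = 0x0eec → little-endian bytes:
  [0]=0xec  [1]=0x0e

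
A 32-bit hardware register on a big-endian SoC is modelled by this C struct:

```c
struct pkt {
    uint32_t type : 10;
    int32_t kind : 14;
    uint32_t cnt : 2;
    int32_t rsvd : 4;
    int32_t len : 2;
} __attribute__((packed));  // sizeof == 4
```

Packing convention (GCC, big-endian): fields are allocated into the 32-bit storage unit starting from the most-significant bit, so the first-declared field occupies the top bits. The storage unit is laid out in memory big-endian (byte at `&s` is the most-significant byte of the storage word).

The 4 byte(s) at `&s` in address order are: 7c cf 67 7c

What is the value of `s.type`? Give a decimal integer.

[0]=0x7c [1]=0xcf [2]=0x67 [3]=0x7c (big-endian) → word 0x7ccf677c
type:10 @ bit 22 → (0x7ccf677c>>22)&0x3ff = 0x1f3  ←
kind:14 @ bit 8 → (0x7ccf677c>>8)&0x3fff = 0xf67
cnt:2 @ bit 6 → (0x7ccf677c>>6)&0x3 = 0x1
rsvd:4 @ bit 2 → (0x7ccf677c>>2)&0xf = 0xf
len:2 @ bit 0 → (0x7ccf677c>>0)&0x3 = 0x0

499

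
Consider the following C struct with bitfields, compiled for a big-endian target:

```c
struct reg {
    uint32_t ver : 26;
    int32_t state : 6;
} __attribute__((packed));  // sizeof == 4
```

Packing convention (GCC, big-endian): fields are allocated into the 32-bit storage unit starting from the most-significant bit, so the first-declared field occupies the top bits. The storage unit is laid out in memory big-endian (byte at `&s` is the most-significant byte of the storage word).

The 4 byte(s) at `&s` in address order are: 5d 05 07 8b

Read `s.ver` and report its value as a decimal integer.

[0]=0x5d [1]=0x05 [2]=0x07 [3]=0x8b (big-endian) → word 0x5d05078b
ver [6+:26] = (word>>6) & 0x3ffffff = 24384542  ←
state [0+:6] = (word>>0) & 0x3f = 11

24384542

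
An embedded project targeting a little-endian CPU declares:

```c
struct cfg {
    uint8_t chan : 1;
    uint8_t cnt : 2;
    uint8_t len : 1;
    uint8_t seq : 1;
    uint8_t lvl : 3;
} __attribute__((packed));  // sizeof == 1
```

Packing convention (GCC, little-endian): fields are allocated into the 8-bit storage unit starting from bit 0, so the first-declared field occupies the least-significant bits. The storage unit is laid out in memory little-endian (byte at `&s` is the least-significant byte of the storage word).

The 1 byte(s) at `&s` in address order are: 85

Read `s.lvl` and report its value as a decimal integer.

4

[0]=0x85 (little-endian) → word 0x85
chan [0+:1] = (word>>0) & 0x1 = 1
cnt [1+:2] = (word>>1) & 0x3 = 2
len [3+:1] = (word>>3) & 0x1 = 0
seq [4+:1] = (word>>4) & 0x1 = 0
lvl [5+:3] = (word>>5) & 0x7 = 4  ←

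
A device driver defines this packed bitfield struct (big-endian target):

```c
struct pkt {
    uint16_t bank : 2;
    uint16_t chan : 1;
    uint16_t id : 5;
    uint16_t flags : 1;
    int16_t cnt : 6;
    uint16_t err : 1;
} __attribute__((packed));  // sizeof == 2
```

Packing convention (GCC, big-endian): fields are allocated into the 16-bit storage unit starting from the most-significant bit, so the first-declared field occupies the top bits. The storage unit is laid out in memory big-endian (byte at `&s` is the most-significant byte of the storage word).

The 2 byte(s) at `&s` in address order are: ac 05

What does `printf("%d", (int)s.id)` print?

[0]=0xac [1]=0x05 (big-endian) → word 0xac05
bank [14+:2] = (word>>14) & 0x3 = 2
chan [13+:1] = (word>>13) & 0x1 = 1
id [8+:5] = (word>>8) & 0x1f = 12  ←
flags [7+:1] = (word>>7) & 0x1 = 0
cnt [1+:6] = (word>>1) & 0x3f = 2
err [0+:1] = (word>>0) & 0x1 = 1

12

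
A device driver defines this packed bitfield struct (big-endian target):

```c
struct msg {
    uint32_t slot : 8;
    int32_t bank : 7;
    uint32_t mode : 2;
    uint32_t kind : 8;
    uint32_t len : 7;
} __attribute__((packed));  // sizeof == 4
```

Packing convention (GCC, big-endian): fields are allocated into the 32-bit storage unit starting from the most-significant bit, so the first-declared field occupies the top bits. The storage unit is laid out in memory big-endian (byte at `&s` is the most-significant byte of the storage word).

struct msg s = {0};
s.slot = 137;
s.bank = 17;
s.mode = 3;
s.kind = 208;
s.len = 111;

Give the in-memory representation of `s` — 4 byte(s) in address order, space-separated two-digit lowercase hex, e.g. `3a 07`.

slot (8b) val=137 bits=0x89 at bit 24: 0x89000000
bank (7b) val=17 bits=0x11 at bit 17: 0x89220000
mode (2b) val=3 bits=0x3 at bit 15: 0x89238000
kind (8b) val=208 bits=0xd0 at bit 7: 0x8923e800
len (7b) val=111 bits=0x6f at bit 0: 0x8923e86f
word = 0x8923e86f → big-endian bytes:
  [0]=0x89  [1]=0x23  [2]=0xe8  [3]=0x6f

89 23 e8 6f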